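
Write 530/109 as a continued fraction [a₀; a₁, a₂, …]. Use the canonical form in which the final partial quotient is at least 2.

Repeatedly divide and take the remainder:
530 = 4·109 + 94, so a_0 = 4
109 = 1·94 + 15, so a_1 = 1
94 = 6·15 + 4, so a_2 = 6
15 = 3·4 + 3, so a_3 = 3
4 = 1·3 + 1, so a_4 = 1
3 = 3·1 + 0, so a_5 = 3

[4; 1, 6, 3, 1, 3]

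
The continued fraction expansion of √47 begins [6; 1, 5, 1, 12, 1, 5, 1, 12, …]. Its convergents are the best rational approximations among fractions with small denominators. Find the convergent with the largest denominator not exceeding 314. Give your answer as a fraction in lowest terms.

665/97

a_0 = 6: 6/1  (≤ bound)
a_1 = 1: 7/1  (≤ bound)
a_2 = 5: 41/6  (≤ bound)
a_3 = 1: 48/7  (≤ bound)
a_4 = 12: 617/90  (≤ bound)
a_5 = 1: 665/97  (≤ bound)
a_6 = 5: 3942/575  (> 314, stop)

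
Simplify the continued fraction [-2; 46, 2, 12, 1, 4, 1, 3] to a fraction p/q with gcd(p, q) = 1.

-56373/28493

a_0 = -2: -2/1
a_1 = 46: -91/46
a_2 = 2: -184/93
a_3 = 12: -2299/1162
a_4 = 1: -2483/1255
a_5 = 4: -12231/6182
a_6 = 1: -14714/7437
a_7 = 3: -56373/28493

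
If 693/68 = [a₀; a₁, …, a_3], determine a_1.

Apply division with remainder until the remainder is 0:
693 ÷ 68 → quotient 10, remainder 13
68 ÷ 13 → quotient 5, remainder 3

5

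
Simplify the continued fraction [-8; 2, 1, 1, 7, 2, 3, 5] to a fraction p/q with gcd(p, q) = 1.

-11301/1486

a_0 = -8: -8/1
a_1 = 2: -15/2
a_2 = 1: -23/3
a_3 = 1: -38/5
a_4 = 7: -289/38
a_5 = 2: -616/81
a_6 = 3: -2137/281
a_7 = 5: -11301/1486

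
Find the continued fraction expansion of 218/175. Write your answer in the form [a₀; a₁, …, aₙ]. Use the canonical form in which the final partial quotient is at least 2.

218 = 1·175 + 43, so a_0 = 1
175 = 4·43 + 3, so a_1 = 4
43 = 14·3 + 1, so a_2 = 14
3 = 3·1 + 0, so a_3 = 3

[1; 4, 14, 3]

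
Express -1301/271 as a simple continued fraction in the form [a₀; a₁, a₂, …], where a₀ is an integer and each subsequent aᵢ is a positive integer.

⌊-1301/271⌋ = -5, remainder 54
⌊271/54⌋ = 5, remainder 1
⌊54/1⌋ = 54, remainder 0

[-5; 5, 54]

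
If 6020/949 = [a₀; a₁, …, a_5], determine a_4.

Apply division with remainder until the remainder is 0:
6020 ÷ 949 → quotient 6, remainder 326
949 ÷ 326 → quotient 2, remainder 297
326 ÷ 297 → quotient 1, remainder 29
297 ÷ 29 → quotient 10, remainder 7
29 ÷ 7 → quotient 4, remainder 1

4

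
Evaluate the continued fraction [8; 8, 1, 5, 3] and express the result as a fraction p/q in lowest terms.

a_0 = 8: 8/1
a_1 = 8: 65/8
a_2 = 1: 73/9
a_3 = 5: 430/53
a_4 = 3: 1363/168

1363/168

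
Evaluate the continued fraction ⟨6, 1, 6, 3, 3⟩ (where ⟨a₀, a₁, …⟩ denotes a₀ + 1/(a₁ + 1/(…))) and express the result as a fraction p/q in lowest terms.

Collapse the nested fraction from the inside out:
Start with 3.
3 + 1/(3/1) = 3 + 1/3 = 10/3
6 + 1/(10/3) = 6 + 3/10 = 63/10
1 + 1/(63/10) = 1 + 10/63 = 73/63
6 + 1/(73/63) = 6 + 63/73 = 501/73

501/73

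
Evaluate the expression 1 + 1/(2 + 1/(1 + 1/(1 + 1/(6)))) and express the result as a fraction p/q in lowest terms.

46/33

Compute successive convergents:
a_0 = 1: 1/1
a_1 = 2: 3/2
a_2 = 1: 4/3
a_3 = 1: 7/5
a_4 = 6: 46/33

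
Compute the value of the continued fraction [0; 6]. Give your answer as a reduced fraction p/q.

1/6

Starting at the tail and folding back:
Start with 6.
0 + 1/(6/1) = 0 + 1/6 = 1/6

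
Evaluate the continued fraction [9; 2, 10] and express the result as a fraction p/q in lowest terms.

Start with 10.
2 + 1/(10/1) = 2 + 1/10 = 21/10
9 + 1/(21/10) = 9 + 10/21 = 199/21

199/21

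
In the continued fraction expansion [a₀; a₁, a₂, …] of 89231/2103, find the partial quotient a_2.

3

Run the Euclidean algorithm, recording each quotient:
⌊89231/2103⌋ = 42, remainder 905
⌊2103/905⌋ = 2, remainder 293
⌊905/293⌋ = 3, remainder 26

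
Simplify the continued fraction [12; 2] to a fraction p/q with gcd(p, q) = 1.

25/2

Start with 2.
12 + 1/(2/1) = 12 + 1/2 = 25/2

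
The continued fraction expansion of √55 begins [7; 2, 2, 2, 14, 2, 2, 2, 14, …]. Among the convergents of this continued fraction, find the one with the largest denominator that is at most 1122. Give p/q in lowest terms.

6593/889

List convergents until the denominator exceeds the bound:
a_0 = 7: 7/1  (≤ bound)
a_1 = 2: 15/2  (≤ bound)
a_2 = 2: 37/5  (≤ bound)
a_3 = 2: 89/12  (≤ bound)
a_4 = 14: 1283/173  (≤ bound)
a_5 = 2: 2655/358  (≤ bound)
a_6 = 2: 6593/889  (≤ bound)
a_7 = 2: 15841/2136  (> 1122, stop)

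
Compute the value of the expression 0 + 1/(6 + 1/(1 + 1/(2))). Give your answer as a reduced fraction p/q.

3/20

Start with 2.
1 + 1/(2/1) = 1 + 1/2 = 3/2
6 + 1/(3/2) = 6 + 2/3 = 20/3
0 + 1/(20/3) = 0 + 3/20 = 3/20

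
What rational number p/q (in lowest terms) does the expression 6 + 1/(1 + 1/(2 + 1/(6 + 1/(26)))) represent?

3322/497

a_0 = 6: 6/1
a_1 = 1: 7/1
a_2 = 2: 20/3
a_3 = 6: 127/19
a_4 = 26: 3322/497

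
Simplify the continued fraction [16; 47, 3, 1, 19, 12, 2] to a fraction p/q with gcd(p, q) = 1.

1501231/93703

Use the convergent recurrence hₖ = aₖ·hₖ₋₁ + hₖ₋₂ (and likewise for the denominators kₖ):
a_0 = 16: 16/1
a_1 = 47: 753/47
a_2 = 3: 2275/142
a_3 = 1: 3028/189
a_4 = 19: 59807/3733
a_5 = 12: 720712/44985
a_6 = 2: 1501231/93703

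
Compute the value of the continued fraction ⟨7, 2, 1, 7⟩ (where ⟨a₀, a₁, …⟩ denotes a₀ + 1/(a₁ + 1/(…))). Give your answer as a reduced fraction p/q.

169/23

Compute successive convergents:
a_0 = 7: 7/1
a_1 = 2: 15/2
a_2 = 1: 22/3
a_3 = 7: 169/23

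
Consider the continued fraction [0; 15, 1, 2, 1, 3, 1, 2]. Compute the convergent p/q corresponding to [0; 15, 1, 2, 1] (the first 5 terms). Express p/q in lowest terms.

4/63

Build up convergents one term at a time:
a_0 = 0: 0/1
a_1 = 15: 1/15
a_2 = 1: 1/16
a_3 = 2: 3/47
a_4 = 1: 4/63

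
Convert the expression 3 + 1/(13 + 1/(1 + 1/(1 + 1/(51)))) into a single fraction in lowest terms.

4276/1391

a_0 = 3: 3/1
a_1 = 13: 40/13
a_2 = 1: 43/14
a_3 = 1: 83/27
a_4 = 51: 4276/1391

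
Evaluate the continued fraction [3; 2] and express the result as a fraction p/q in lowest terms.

a_0 = 3: 3/1
a_1 = 2: 7/2

7/2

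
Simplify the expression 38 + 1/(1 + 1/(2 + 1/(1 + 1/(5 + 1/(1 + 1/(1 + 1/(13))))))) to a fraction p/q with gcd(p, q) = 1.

Work from the innermost term outward:
Start with 13.
1 + 1/(13/1) = 1 + 1/13 = 14/13
1 + 1/(14/13) = 1 + 13/14 = 27/14
5 + 1/(27/14) = 5 + 14/27 = 149/27
1 + 1/(149/27) = 1 + 27/149 = 176/149
2 + 1/(176/149) = 2 + 149/176 = 501/176
1 + 1/(501/176) = 1 + 176/501 = 677/501
38 + 1/(677/501) = 38 + 501/677 = 26227/677

26227/677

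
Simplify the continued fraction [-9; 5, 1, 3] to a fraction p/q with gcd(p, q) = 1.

Compute successive convergents:
a_0 = -9: -9/1
a_1 = 5: -44/5
a_2 = 1: -53/6
a_3 = 3: -203/23

-203/23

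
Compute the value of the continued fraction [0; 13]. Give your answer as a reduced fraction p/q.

1/13

Work from the innermost term outward:
Start with 13.
0 + 1/(13/1) = 0 + 1/13 = 1/13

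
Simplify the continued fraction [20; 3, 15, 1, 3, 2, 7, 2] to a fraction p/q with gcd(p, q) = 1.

140476/6911

Compute successive convergents:
a_0 = 20: 20/1
a_1 = 3: 61/3
a_2 = 15: 935/46
a_3 = 1: 996/49
a_4 = 3: 3923/193
a_5 = 2: 8842/435
a_6 = 7: 65817/3238
a_7 = 2: 140476/6911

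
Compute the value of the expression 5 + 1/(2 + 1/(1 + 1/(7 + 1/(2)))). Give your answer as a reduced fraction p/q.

Collapse the nested fraction from the inside out:
Start with 2.
7 + 1/(2/1) = 7 + 1/2 = 15/2
1 + 1/(15/2) = 1 + 2/15 = 17/15
2 + 1/(17/15) = 2 + 15/17 = 49/17
5 + 1/(49/17) = 5 + 17/49 = 262/49

262/49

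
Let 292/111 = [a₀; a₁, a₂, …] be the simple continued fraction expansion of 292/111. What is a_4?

⌊292/111⌋ = 2, remainder 70
⌊111/70⌋ = 1, remainder 41
⌊70/41⌋ = 1, remainder 29
⌊41/29⌋ = 1, remainder 12
⌊29/12⌋ = 2, remainder 5

2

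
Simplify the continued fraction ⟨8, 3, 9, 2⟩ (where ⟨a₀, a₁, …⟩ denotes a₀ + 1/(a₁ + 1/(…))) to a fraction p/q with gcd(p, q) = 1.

a_0 = 8: 8/1
a_1 = 3: 25/3
a_2 = 9: 233/28
a_3 = 2: 491/59

491/59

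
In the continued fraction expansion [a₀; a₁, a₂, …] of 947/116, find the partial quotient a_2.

947 = 8·116 + 19, so a_0 = 8
116 = 6·19 + 2, so a_1 = 6
19 = 9·2 + 1, so a_2 = 9

9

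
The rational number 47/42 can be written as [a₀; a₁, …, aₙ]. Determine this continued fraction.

Apply division with remainder until the remainder is 0:
47 ÷ 42 → quotient 1, remainder 5
42 ÷ 5 → quotient 8, remainder 2
5 ÷ 2 → quotient 2, remainder 1
2 ÷ 1 → quotient 2, remainder 0

[1; 8, 2, 2]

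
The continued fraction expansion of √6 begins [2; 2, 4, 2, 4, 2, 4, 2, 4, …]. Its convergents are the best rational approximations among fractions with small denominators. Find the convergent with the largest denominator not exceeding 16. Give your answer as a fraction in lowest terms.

a_0 = 2: 2/1  (≤ bound)
a_1 = 2: 5/2  (≤ bound)
a_2 = 4: 22/9  (≤ bound)
a_3 = 2: 49/20  (> 16, stop)

22/9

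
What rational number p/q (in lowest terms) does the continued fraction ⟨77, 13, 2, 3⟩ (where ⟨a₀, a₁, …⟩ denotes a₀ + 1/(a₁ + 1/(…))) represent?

a_0 = 77: 77/1
a_1 = 13: 1002/13
a_2 = 2: 2081/27
a_3 = 3: 7245/94

7245/94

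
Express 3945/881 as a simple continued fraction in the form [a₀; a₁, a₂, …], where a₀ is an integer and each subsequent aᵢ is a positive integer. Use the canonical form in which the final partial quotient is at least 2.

3945 = 4·881 + 421, so a_0 = 4
881 = 2·421 + 39, so a_1 = 2
421 = 10·39 + 31, so a_2 = 10
39 = 1·31 + 8, so a_3 = 1
31 = 3·8 + 7, so a_4 = 3
8 = 1·7 + 1, so a_5 = 1
7 = 7·1 + 0, so a_6 = 7

[4; 2, 10, 1, 3, 1, 7]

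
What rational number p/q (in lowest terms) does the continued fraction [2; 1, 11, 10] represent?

Work from the innermost term outward:
Start with 10.
11 + 1/(10/1) = 11 + 1/10 = 111/10
1 + 1/(111/10) = 1 + 10/111 = 121/111
2 + 1/(121/111) = 2 + 111/121 = 353/121

353/121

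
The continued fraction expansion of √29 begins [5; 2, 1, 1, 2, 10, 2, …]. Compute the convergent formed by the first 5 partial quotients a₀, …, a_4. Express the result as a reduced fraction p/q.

70/13

Build up convergents one term at a time:
a_0 = 5: 5/1
a_1 = 2: 11/2
a_2 = 1: 16/3
a_3 = 1: 27/5
a_4 = 2: 70/13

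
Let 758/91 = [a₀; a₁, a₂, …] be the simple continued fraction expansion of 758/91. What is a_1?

758 ÷ 91 → quotient 8, remainder 30
91 ÷ 30 → quotient 3, remainder 1

3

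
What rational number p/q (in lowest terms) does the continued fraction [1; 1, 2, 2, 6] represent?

77/45

Start with 6.
2 + 1/(6/1) = 2 + 1/6 = 13/6
2 + 1/(13/6) = 2 + 6/13 = 32/13
1 + 1/(32/13) = 1 + 13/32 = 45/32
1 + 1/(45/32) = 1 + 32/45 = 77/45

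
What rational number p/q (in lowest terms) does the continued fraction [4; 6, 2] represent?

Starting at the tail and folding back:
Start with 2.
6 + 1/(2/1) = 6 + 1/2 = 13/2
4 + 1/(13/2) = 4 + 2/13 = 54/13

54/13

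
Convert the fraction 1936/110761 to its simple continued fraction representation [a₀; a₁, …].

Apply division with remainder until the remainder is 0:
⌊1936/110761⌋ = 0, remainder 1936
⌊110761/1936⌋ = 57, remainder 409
⌊1936/409⌋ = 4, remainder 300
⌊409/300⌋ = 1, remainder 109
⌊300/109⌋ = 2, remainder 82
⌊109/82⌋ = 1, remainder 27
⌊82/27⌋ = 3, remainder 1
⌊27/1⌋ = 27, remainder 0

[0; 57, 4, 1, 2, 1, 3, 27]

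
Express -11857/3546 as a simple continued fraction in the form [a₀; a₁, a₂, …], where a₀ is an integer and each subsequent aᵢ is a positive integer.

-11857 = -4·3546 + 2327, so a_0 = -4
3546 = 1·2327 + 1219, so a_1 = 1
2327 = 1·1219 + 1108, so a_2 = 1
1219 = 1·1108 + 111, so a_3 = 1
1108 = 9·111 + 109, so a_4 = 9
111 = 1·109 + 2, so a_5 = 1
109 = 54·2 + 1, so a_6 = 54
2 = 2·1 + 0, so a_7 = 2

[-4; 1, 1, 1, 9, 1, 54, 2]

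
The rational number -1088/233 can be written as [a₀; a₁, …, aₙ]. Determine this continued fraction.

-1088 = -5·233 + 77, so a_0 = -5
233 = 3·77 + 2, so a_1 = 3
77 = 38·2 + 1, so a_2 = 38
2 = 2·1 + 0, so a_3 = 2

[-5; 3, 38, 2]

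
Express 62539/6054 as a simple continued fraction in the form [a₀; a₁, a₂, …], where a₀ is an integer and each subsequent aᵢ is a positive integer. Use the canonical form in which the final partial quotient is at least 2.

[10; 3, 35, 14, 4]

62539 = 10·6054 + 1999, so a_0 = 10
6054 = 3·1999 + 57, so a_1 = 3
1999 = 35·57 + 4, so a_2 = 35
57 = 14·4 + 1, so a_3 = 14
4 = 4·1 + 0, so a_4 = 4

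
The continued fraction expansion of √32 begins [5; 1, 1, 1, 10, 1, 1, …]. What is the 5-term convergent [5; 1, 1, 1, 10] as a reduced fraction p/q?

181/32

Start with 10.
1 + 1/(10/1) = 1 + 1/10 = 11/10
1 + 1/(11/10) = 1 + 10/11 = 21/11
1 + 1/(21/11) = 1 + 11/21 = 32/21
5 + 1/(32/21) = 5 + 21/32 = 181/32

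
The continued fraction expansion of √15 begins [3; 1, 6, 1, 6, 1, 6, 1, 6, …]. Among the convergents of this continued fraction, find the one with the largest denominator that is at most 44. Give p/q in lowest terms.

31/8

a_0 = 3: 3/1  (≤ bound)
a_1 = 1: 4/1  (≤ bound)
a_2 = 6: 27/7  (≤ bound)
a_3 = 1: 31/8  (≤ bound)
a_4 = 6: 213/55  (> 44, stop)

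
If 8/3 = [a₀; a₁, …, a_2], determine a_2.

2

Repeatedly divide and take the remainder:
⌊8/3⌋ = 2, remainder 2
⌊3/2⌋ = 1, remainder 1
⌊2/1⌋ = 2, remainder 0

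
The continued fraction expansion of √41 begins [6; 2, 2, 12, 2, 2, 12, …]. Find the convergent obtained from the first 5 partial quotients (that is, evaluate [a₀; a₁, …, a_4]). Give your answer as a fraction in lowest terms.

826/129

Start with 2.
12 + 1/(2/1) = 12 + 1/2 = 25/2
2 + 1/(25/2) = 2 + 2/25 = 52/25
2 + 1/(52/25) = 2 + 25/52 = 129/52
6 + 1/(129/52) = 6 + 52/129 = 826/129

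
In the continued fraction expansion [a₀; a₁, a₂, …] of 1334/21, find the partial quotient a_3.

1334 = 63·21 + 11, so a_0 = 63
21 = 1·11 + 10, so a_1 = 1
11 = 1·10 + 1, so a_2 = 1
10 = 10·1 + 0, so a_3 = 10

10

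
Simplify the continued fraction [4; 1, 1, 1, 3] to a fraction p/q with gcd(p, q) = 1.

Start with 3.
1 + 1/(3/1) = 1 + 1/3 = 4/3
1 + 1/(4/3) = 1 + 3/4 = 7/4
1 + 1/(7/4) = 1 + 4/7 = 11/7
4 + 1/(11/7) = 4 + 7/11 = 51/11

51/11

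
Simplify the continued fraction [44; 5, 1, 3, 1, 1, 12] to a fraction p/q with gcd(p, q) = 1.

28845/653

Use the convergent recurrence hₖ = aₖ·hₖ₋₁ + hₖ₋₂ (and likewise for the denominators kₖ):
a_0 = 44: 44/1
a_1 = 5: 221/5
a_2 = 1: 265/6
a_3 = 3: 1016/23
a_4 = 1: 1281/29
a_5 = 1: 2297/52
a_6 = 12: 28845/653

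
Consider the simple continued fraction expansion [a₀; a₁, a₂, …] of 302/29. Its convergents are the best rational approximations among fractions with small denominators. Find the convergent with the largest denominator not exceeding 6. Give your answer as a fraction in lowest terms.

a_0 = 10: 10/1  (≤ bound)
a_1 = 2: 21/2  (≤ bound)
a_2 = 2: 52/5  (≤ bound)
a_3 = 2: 125/12  (> 6, stop)

52/5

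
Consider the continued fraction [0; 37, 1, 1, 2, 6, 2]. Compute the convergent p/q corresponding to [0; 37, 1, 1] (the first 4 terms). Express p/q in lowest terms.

2/75

a_0 = 0: 0/1
a_1 = 37: 1/37
a_2 = 1: 1/38
a_3 = 1: 2/75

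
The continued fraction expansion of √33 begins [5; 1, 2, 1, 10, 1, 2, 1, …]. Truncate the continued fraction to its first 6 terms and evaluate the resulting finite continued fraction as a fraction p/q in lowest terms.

Start with 1.
10 + 1/(1/1) = 10 + 1/1 = 11/1
1 + 1/(11/1) = 1 + 1/11 = 12/11
2 + 1/(12/11) = 2 + 11/12 = 35/12
1 + 1/(35/12) = 1 + 12/35 = 47/35
5 + 1/(47/35) = 5 + 35/47 = 270/47

270/47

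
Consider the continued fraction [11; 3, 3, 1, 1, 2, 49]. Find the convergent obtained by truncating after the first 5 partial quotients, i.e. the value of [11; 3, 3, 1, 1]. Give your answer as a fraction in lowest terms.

Start with 1.
1 + 1/(1/1) = 1 + 1/1 = 2/1
3 + 1/(2/1) = 3 + 1/2 = 7/2
3 + 1/(7/2) = 3 + 2/7 = 23/7
11 + 1/(23/7) = 11 + 7/23 = 260/23

260/23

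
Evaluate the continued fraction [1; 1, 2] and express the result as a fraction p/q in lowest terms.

a_0 = 1: 1/1
a_1 = 1: 2/1
a_2 = 2: 5/3

5/3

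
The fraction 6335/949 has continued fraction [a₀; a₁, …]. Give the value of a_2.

2

⌊6335/949⌋ = 6, remainder 641
⌊949/641⌋ = 1, remainder 308
⌊641/308⌋ = 2, remainder 25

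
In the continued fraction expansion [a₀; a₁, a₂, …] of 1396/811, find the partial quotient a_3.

1

1396 = 1·811 + 585, so a_0 = 1
811 = 1·585 + 226, so a_1 = 1
585 = 2·226 + 133, so a_2 = 2
226 = 1·133 + 93, so a_3 = 1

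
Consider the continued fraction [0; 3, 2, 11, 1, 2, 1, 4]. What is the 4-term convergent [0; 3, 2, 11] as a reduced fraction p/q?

23/80

Collapse the nested fraction from the inside out:
Start with 11.
2 + 1/(11/1) = 2 + 1/11 = 23/11
3 + 1/(23/11) = 3 + 11/23 = 80/23
0 + 1/(80/23) = 0 + 23/80 = 23/80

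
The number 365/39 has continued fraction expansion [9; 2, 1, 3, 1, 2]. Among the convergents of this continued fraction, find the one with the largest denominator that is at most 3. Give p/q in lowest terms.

List convergents until the denominator exceeds the bound:
a_0 = 9: 9/1  (≤ bound)
a_1 = 2: 19/2  (≤ bound)
a_2 = 1: 28/3  (≤ bound)
a_3 = 3: 103/11  (> 3, stop)

28/3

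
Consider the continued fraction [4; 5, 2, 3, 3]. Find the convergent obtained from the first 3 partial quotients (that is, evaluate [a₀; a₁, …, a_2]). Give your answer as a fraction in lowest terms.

46/11

Start with 2.
5 + 1/(2/1) = 5 + 1/2 = 11/2
4 + 1/(11/2) = 4 + 2/11 = 46/11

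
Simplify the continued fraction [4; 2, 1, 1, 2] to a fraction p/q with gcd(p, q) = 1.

57/13

a_0 = 4: 4/1
a_1 = 2: 9/2
a_2 = 1: 13/3
a_3 = 1: 22/5
a_4 = 2: 57/13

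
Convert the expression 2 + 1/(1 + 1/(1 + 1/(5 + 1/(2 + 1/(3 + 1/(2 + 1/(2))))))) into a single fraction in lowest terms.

a_0 = 2: 2/1
a_1 = 1: 3/1
a_2 = 1: 5/2
a_3 = 5: 28/11
a_4 = 2: 61/24
a_5 = 3: 211/83
a_6 = 2: 483/190
a_7 = 2: 1177/463

1177/463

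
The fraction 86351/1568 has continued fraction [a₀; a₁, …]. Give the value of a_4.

Repeatedly divide and take the remainder:
86351 ÷ 1568 → quotient 55, remainder 111
1568 ÷ 111 → quotient 14, remainder 14
111 ÷ 14 → quotient 7, remainder 13
14 ÷ 13 → quotient 1, remainder 1
13 ÷ 1 → quotient 13, remainder 0

13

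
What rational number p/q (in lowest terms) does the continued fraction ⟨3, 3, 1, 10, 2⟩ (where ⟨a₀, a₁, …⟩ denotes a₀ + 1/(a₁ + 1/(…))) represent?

Start with 2.
10 + 1/(2/1) = 10 + 1/2 = 21/2
1 + 1/(21/2) = 1 + 2/21 = 23/21
3 + 1/(23/21) = 3 + 21/23 = 90/23
3 + 1/(90/23) = 3 + 23/90 = 293/90

293/90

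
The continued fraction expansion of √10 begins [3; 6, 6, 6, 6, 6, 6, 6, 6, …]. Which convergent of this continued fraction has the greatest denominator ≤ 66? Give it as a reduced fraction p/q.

a_0 = 3: 3/1  (≤ bound)
a_1 = 6: 19/6  (≤ bound)
a_2 = 6: 117/37  (≤ bound)
a_3 = 6: 721/228  (> 66, stop)

117/37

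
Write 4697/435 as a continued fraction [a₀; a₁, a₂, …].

[10; 1, 3, 1, 16, 1, 1, 2]

Repeatedly divide and take the remainder:
⌊4697/435⌋ = 10, remainder 347
⌊435/347⌋ = 1, remainder 88
⌊347/88⌋ = 3, remainder 83
⌊88/83⌋ = 1, remainder 5
⌊83/5⌋ = 16, remainder 3
⌊5/3⌋ = 1, remainder 2
⌊3/2⌋ = 1, remainder 1
⌊2/1⌋ = 2, remainder 0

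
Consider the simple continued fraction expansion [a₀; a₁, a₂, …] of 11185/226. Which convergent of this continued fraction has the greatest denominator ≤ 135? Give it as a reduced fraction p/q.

2821/57

a_0 = 49: 49/1  (≤ bound)
a_1 = 2: 99/2  (≤ bound)
a_2 = 27: 2722/55  (≤ bound)
a_3 = 1: 2821/57  (≤ bound)
a_4 = 3: 11185/226  (> 135, stop)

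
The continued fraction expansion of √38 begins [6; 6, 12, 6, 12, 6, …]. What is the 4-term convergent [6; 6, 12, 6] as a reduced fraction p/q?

2737/444

Start with 6.
12 + 1/(6/1) = 12 + 1/6 = 73/6
6 + 1/(73/6) = 6 + 6/73 = 444/73
6 + 1/(444/73) = 6 + 73/444 = 2737/444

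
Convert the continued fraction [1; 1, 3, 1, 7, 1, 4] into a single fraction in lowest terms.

386/215

Work from the innermost term outward:
Start with 4.
1 + 1/(4/1) = 1 + 1/4 = 5/4
7 + 1/(5/4) = 7 + 4/5 = 39/5
1 + 1/(39/5) = 1 + 5/39 = 44/39
3 + 1/(44/39) = 3 + 39/44 = 171/44
1 + 1/(171/44) = 1 + 44/171 = 215/171
1 + 1/(215/171) = 1 + 171/215 = 386/215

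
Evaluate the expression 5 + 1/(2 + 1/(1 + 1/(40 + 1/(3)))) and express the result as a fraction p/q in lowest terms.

1969/369

Collapse the nested fraction from the inside out:
Start with 3.
40 + 1/(3/1) = 40 + 1/3 = 121/3
1 + 1/(121/3) = 1 + 3/121 = 124/121
2 + 1/(124/121) = 2 + 121/124 = 369/124
5 + 1/(369/124) = 5 + 124/369 = 1969/369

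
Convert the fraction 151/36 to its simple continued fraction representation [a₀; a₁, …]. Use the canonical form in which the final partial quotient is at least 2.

151 = 4·36 + 7, so a_0 = 4
36 = 5·7 + 1, so a_1 = 5
7 = 7·1 + 0, so a_2 = 7

[4; 5, 7]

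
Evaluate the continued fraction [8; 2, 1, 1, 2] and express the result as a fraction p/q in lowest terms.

109/13

Build up convergents one term at a time:
a_0 = 8: 8/1
a_1 = 2: 17/2
a_2 = 1: 25/3
a_3 = 1: 42/5
a_4 = 2: 109/13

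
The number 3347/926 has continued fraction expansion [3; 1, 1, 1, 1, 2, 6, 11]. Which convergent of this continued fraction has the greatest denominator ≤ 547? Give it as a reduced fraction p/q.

List convergents until the denominator exceeds the bound:
a_0 = 3: 3/1  (≤ bound)
a_1 = 1: 4/1  (≤ bound)
a_2 = 1: 7/2  (≤ bound)
a_3 = 1: 11/3  (≤ bound)
a_4 = 1: 18/5  (≤ bound)
a_5 = 2: 47/13  (≤ bound)
a_6 = 6: 300/83  (≤ bound)
a_7 = 11: 3347/926  (> 547, stop)

300/83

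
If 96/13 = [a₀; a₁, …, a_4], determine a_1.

96 ÷ 13 → quotient 7, remainder 5
13 ÷ 5 → quotient 2, remainder 3

2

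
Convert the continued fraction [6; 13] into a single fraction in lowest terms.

a_0 = 6: 6/1
a_1 = 13: 79/13

79/13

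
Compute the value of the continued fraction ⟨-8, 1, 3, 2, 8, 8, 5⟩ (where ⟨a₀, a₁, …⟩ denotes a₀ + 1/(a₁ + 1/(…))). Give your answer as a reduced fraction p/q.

Build up convergents one term at a time:
a_0 = -8: -8/1
a_1 = 1: -7/1
a_2 = 3: -29/4
a_3 = 2: -65/9
a_4 = 8: -549/76
a_5 = 8: -4457/617
a_6 = 5: -22834/3161

-22834/3161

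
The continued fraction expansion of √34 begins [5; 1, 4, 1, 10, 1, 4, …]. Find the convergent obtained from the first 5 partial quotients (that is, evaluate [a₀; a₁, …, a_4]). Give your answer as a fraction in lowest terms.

379/65

Use the convergent recurrence hₖ = aₖ·hₖ₋₁ + hₖ₋₂ (and likewise for the denominators kₖ):
a_0 = 5: 5/1
a_1 = 1: 6/1
a_2 = 4: 29/5
a_3 = 1: 35/6
a_4 = 10: 379/65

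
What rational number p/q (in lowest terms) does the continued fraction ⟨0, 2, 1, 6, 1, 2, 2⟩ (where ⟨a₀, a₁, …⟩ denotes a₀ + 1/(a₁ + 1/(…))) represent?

54/155

a_0 = 0: 0/1
a_1 = 2: 1/2
a_2 = 1: 1/3
a_3 = 6: 7/20
a_4 = 1: 8/23
a_5 = 2: 23/66
a_6 = 2: 54/155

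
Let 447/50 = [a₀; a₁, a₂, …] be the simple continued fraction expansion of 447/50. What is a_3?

1

Run the Euclidean algorithm, recording each quotient:
⌊447/50⌋ = 8, remainder 47
⌊50/47⌋ = 1, remainder 3
⌊47/3⌋ = 15, remainder 2
⌊3/2⌋ = 1, remainder 1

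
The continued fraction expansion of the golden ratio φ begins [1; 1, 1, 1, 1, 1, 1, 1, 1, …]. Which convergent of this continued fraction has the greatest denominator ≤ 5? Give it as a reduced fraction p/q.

a_0 = 1: 1/1  (≤ bound)
a_1 = 1: 2/1  (≤ bound)
a_2 = 1: 3/2  (≤ bound)
a_3 = 1: 5/3  (≤ bound)
a_4 = 1: 8/5  (≤ bound)
a_5 = 1: 13/8  (> 5, stop)

8/5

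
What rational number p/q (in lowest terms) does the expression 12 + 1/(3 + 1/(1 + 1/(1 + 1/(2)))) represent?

221/18

Start with 2.
1 + 1/(2/1) = 1 + 1/2 = 3/2
1 + 1/(3/2) = 1 + 2/3 = 5/3
3 + 1/(5/3) = 3 + 3/5 = 18/5
12 + 1/(18/5) = 12 + 5/18 = 221/18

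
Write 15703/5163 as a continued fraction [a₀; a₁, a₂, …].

[3; 24, 7, 1, 12, 2]

⌊15703/5163⌋ = 3, remainder 214
⌊5163/214⌋ = 24, remainder 27
⌊214/27⌋ = 7, remainder 25
⌊27/25⌋ = 1, remainder 2
⌊25/2⌋ = 12, remainder 1
⌊2/1⌋ = 2, remainder 0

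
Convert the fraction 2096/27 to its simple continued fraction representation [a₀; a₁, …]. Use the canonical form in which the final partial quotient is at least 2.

Apply division with remainder until the remainder is 0:
⌊2096/27⌋ = 77, remainder 17
⌊27/17⌋ = 1, remainder 10
⌊17/10⌋ = 1, remainder 7
⌊10/7⌋ = 1, remainder 3
⌊7/3⌋ = 2, remainder 1
⌊3/1⌋ = 3, remainder 0

[77; 1, 1, 1, 2, 3]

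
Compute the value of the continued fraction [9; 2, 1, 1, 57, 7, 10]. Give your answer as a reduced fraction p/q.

192667/20498

Start with 10.
7 + 1/(10/1) = 7 + 1/10 = 71/10
57 + 1/(71/10) = 57 + 10/71 = 4057/71
1 + 1/(4057/71) = 1 + 71/4057 = 4128/4057
1 + 1/(4128/4057) = 1 + 4057/4128 = 8185/4128
2 + 1/(8185/4128) = 2 + 4128/8185 = 20498/8185
9 + 1/(20498/8185) = 9 + 8185/20498 = 192667/20498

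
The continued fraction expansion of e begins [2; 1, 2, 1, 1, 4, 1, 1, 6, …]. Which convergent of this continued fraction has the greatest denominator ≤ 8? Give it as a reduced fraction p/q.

a_0 = 2: 2/1  (≤ bound)
a_1 = 1: 3/1  (≤ bound)
a_2 = 2: 8/3  (≤ bound)
a_3 = 1: 11/4  (≤ bound)
a_4 = 1: 19/7  (≤ bound)
a_5 = 4: 87/32  (> 8, stop)

19/7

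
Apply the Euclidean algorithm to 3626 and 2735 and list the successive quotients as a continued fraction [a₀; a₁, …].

[1; 3, 14, 2, 1, 2, 3, 2]

⌊3626/2735⌋ = 1, remainder 891
⌊2735/891⌋ = 3, remainder 62
⌊891/62⌋ = 14, remainder 23
⌊62/23⌋ = 2, remainder 16
⌊23/16⌋ = 1, remainder 7
⌊16/7⌋ = 2, remainder 2
⌊7/2⌋ = 3, remainder 1
⌊2/1⌋ = 2, remainder 0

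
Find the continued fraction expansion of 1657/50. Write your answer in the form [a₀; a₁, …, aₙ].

1657 ÷ 50 → quotient 33, remainder 7
50 ÷ 7 → quotient 7, remainder 1
7 ÷ 1 → quotient 7, remainder 0

[33; 7, 7]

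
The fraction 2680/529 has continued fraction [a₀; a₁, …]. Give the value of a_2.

8

2680 ÷ 529 → quotient 5, remainder 35
529 ÷ 35 → quotient 15, remainder 4
35 ÷ 4 → quotient 8, remainder 3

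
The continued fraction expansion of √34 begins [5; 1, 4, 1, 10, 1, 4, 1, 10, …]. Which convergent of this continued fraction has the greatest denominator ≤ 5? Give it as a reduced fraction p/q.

29/5

a_0 = 5: 5/1  (≤ bound)
a_1 = 1: 6/1  (≤ bound)
a_2 = 4: 29/5  (≤ bound)
a_3 = 1: 35/6  (> 5, stop)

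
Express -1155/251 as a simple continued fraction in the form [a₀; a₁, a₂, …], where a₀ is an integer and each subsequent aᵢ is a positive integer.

Run the Euclidean algorithm, recording each quotient:
-1155 = -5·251 + 100, so a_0 = -5
251 = 2·100 + 51, so a_1 = 2
100 = 1·51 + 49, so a_2 = 1
51 = 1·49 + 2, so a_3 = 1
49 = 24·2 + 1, so a_4 = 24
2 = 2·1 + 0, so a_5 = 2

[-5; 2, 1, 1, 24, 2]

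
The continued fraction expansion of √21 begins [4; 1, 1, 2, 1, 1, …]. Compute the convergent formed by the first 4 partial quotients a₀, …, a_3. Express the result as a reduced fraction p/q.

23/5

Start with 2.
1 + 1/(2/1) = 1 + 1/2 = 3/2
1 + 1/(3/2) = 1 + 2/3 = 5/3
4 + 1/(5/3) = 4 + 3/5 = 23/5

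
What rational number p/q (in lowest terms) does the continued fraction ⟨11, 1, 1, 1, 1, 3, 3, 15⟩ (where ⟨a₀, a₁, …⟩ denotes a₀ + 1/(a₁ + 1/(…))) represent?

10484/903

Work from the innermost term outward:
Start with 15.
3 + 1/(15/1) = 3 + 1/15 = 46/15
3 + 1/(46/15) = 3 + 15/46 = 153/46
1 + 1/(153/46) = 1 + 46/153 = 199/153
1 + 1/(199/153) = 1 + 153/199 = 352/199
1 + 1/(352/199) = 1 + 199/352 = 551/352
1 + 1/(551/352) = 1 + 352/551 = 903/551
11 + 1/(903/551) = 11 + 551/903 = 10484/903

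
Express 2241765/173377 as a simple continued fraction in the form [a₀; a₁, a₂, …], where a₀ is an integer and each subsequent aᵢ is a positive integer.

[12; 1, 13, 3, 2, 44, 39]

2241765 = 12·173377 + 161241, so a_0 = 12
173377 = 1·161241 + 12136, so a_1 = 1
161241 = 13·12136 + 3473, so a_2 = 13
12136 = 3·3473 + 1717, so a_3 = 3
3473 = 2·1717 + 39, so a_4 = 2
1717 = 44·39 + 1, so a_5 = 44
39 = 39·1 + 0, so a_6 = 39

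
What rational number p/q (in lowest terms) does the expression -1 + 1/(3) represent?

Start with 3.
-1 + 1/(3/1) = -1 + 1/3 = -2/3

-2/3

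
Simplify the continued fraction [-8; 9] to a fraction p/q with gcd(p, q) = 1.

-71/9

Compute successive convergents:
a_0 = -8: -8/1
a_1 = 9: -71/9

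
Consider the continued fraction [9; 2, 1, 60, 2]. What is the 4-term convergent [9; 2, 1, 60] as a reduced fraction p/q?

Start with 60.
1 + 1/(60/1) = 1 + 1/60 = 61/60
2 + 1/(61/60) = 2 + 60/61 = 182/61
9 + 1/(182/61) = 9 + 61/182 = 1699/182

1699/182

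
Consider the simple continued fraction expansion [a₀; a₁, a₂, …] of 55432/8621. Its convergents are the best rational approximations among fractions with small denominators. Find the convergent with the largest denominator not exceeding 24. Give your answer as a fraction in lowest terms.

45/7

List convergents until the denominator exceeds the bound:
a_0 = 6: 6/1  (≤ bound)
a_1 = 2: 13/2  (≤ bound)
a_2 = 3: 45/7  (≤ bound)
a_3 = 15: 688/107  (> 24, stop)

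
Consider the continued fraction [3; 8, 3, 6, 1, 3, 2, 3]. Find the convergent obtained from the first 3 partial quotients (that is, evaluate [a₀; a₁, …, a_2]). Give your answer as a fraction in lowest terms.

Use the convergent recurrence hₖ = aₖ·hₖ₋₁ + hₖ₋₂ (and likewise for the denominators kₖ):
a_0 = 3: 3/1
a_1 = 8: 25/8
a_2 = 3: 78/25

78/25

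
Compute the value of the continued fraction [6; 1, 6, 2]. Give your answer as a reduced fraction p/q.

Compute successive convergents:
a_0 = 6: 6/1
a_1 = 1: 7/1
a_2 = 6: 48/7
a_3 = 2: 103/15

103/15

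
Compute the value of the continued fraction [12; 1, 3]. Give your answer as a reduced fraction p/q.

51/4

Use the convergent recurrence hₖ = aₖ·hₖ₋₁ + hₖ₋₂ (and likewise for the denominators kₖ):
a_0 = 12: 12/1
a_1 = 1: 13/1
a_2 = 3: 51/4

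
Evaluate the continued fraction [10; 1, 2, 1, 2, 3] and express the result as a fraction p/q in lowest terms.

a_0 = 10: 10/1
a_1 = 1: 11/1
a_2 = 2: 32/3
a_3 = 1: 43/4
a_4 = 2: 118/11
a_5 = 3: 397/37

397/37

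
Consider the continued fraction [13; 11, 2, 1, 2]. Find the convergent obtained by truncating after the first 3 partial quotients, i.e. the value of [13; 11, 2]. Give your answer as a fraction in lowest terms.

Compute successive convergents:
a_0 = 13: 13/1
a_1 = 11: 144/11
a_2 = 2: 301/23

301/23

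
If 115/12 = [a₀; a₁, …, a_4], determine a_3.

Repeatedly divide and take the remainder:
115 ÷ 12 → quotient 9, remainder 7
12 ÷ 7 → quotient 1, remainder 5
7 ÷ 5 → quotient 1, remainder 2
5 ÷ 2 → quotient 2, remainder 1

2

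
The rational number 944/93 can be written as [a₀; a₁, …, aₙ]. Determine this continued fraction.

[10; 6, 1, 1, 1, 4]

⌊944/93⌋ = 10, remainder 14
⌊93/14⌋ = 6, remainder 9
⌊14/9⌋ = 1, remainder 5
⌊9/5⌋ = 1, remainder 4
⌊5/4⌋ = 1, remainder 1
⌊4/1⌋ = 4, remainder 0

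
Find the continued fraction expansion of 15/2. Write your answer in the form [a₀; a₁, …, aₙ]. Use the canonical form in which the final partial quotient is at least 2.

[7; 2]

15 ÷ 2 → quotient 7, remainder 1
2 ÷ 1 → quotient 2, remainder 0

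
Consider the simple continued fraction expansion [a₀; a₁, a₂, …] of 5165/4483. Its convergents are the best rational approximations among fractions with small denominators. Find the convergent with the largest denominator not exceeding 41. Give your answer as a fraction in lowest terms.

a_0 = 1: 1/1  (≤ bound)
a_1 = 6: 7/6  (≤ bound)
a_2 = 1: 8/7  (≤ bound)
a_3 = 1: 15/13  (≤ bound)
a_4 = 2: 38/33  (≤ bound)
a_5 = 1: 53/46  (> 41, stop)

38/33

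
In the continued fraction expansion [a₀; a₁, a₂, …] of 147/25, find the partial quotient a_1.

147 = 5·25 + 22, so a_0 = 5
25 = 1·22 + 3, so a_1 = 1

1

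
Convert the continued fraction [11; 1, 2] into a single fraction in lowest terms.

Starting at the tail and folding back:
Start with 2.
1 + 1/(2/1) = 1 + 1/2 = 3/2
11 + 1/(3/2) = 11 + 2/3 = 35/3

35/3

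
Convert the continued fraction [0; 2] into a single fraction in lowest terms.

Starting at the tail and folding back:
Start with 2.
0 + 1/(2/1) = 0 + 1/2 = 1/2

1/2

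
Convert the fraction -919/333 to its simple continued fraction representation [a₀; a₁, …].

[-3; 4, 6, 6, 2]

-919 ÷ 333 → quotient -3, remainder 80
333 ÷ 80 → quotient 4, remainder 13
80 ÷ 13 → quotient 6, remainder 2
13 ÷ 2 → quotient 6, remainder 1
2 ÷ 1 → quotient 2, remainder 0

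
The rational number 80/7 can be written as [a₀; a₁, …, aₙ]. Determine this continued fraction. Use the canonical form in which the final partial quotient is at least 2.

[11; 2, 3]

80 ÷ 7 → quotient 11, remainder 3
7 ÷ 3 → quotient 2, remainder 1
3 ÷ 1 → quotient 3, remainder 0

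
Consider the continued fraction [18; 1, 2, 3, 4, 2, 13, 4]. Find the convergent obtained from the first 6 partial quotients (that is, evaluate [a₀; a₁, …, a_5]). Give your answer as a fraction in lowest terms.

1795/96

Start with 2.
4 + 1/(2/1) = 4 + 1/2 = 9/2
3 + 1/(9/2) = 3 + 2/9 = 29/9
2 + 1/(29/9) = 2 + 9/29 = 67/29
1 + 1/(67/29) = 1 + 29/67 = 96/67
18 + 1/(96/67) = 18 + 67/96 = 1795/96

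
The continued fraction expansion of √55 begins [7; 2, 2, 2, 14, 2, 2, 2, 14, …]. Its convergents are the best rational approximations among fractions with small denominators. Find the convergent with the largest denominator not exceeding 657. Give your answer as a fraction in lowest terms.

List convergents until the denominator exceeds the bound:
a_0 = 7: 7/1  (≤ bound)
a_1 = 2: 15/2  (≤ bound)
a_2 = 2: 37/5  (≤ bound)
a_3 = 2: 89/12  (≤ bound)
a_4 = 14: 1283/173  (≤ bound)
a_5 = 2: 2655/358  (≤ bound)
a_6 = 2: 6593/889  (> 657, stop)

2655/358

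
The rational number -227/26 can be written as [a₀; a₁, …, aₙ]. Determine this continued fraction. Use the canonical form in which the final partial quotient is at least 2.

[-9; 3, 1, 2, 2]

Repeatedly divide and take the remainder:
⌊-227/26⌋ = -9, remainder 7
⌊26/7⌋ = 3, remainder 5
⌊7/5⌋ = 1, remainder 2
⌊5/2⌋ = 2, remainder 1
⌊2/1⌋ = 2, remainder 0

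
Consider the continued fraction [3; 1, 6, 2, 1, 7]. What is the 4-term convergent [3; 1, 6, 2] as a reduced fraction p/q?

58/15

Collapse the nested fraction from the inside out:
Start with 2.
6 + 1/(2/1) = 6 + 1/2 = 13/2
1 + 1/(13/2) = 1 + 2/13 = 15/13
3 + 1/(15/13) = 3 + 13/15 = 58/15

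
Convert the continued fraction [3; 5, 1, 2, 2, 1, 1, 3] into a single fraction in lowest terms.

1105/348

Work from the innermost term outward:
Start with 3.
1 + 1/(3/1) = 1 + 1/3 = 4/3
1 + 1/(4/3) = 1 + 3/4 = 7/4
2 + 1/(7/4) = 2 + 4/7 = 18/7
2 + 1/(18/7) = 2 + 7/18 = 43/18
1 + 1/(43/18) = 1 + 18/43 = 61/43
5 + 1/(61/43) = 5 + 43/61 = 348/61
3 + 1/(348/61) = 3 + 61/348 = 1105/348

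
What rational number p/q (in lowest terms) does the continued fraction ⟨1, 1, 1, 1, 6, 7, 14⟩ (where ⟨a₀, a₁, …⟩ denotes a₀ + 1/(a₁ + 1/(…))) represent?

3337/2022

Work from the innermost term outward:
Start with 14.
7 + 1/(14/1) = 7 + 1/14 = 99/14
6 + 1/(99/14) = 6 + 14/99 = 608/99
1 + 1/(608/99) = 1 + 99/608 = 707/608
1 + 1/(707/608) = 1 + 608/707 = 1315/707
1 + 1/(1315/707) = 1 + 707/1315 = 2022/1315
1 + 1/(2022/1315) = 1 + 1315/2022 = 3337/2022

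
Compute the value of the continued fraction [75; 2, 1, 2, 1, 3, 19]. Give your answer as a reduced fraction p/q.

Start with 19.
3 + 1/(19/1) = 3 + 1/19 = 58/19
1 + 1/(58/19) = 1 + 19/58 = 77/58
2 + 1/(77/58) = 2 + 58/77 = 212/77
1 + 1/(212/77) = 1 + 77/212 = 289/212
2 + 1/(289/212) = 2 + 212/289 = 790/289
75 + 1/(790/289) = 75 + 289/790 = 59539/790

59539/790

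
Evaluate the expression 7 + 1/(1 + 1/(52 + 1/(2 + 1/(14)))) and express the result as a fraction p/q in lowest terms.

Collapse the nested fraction from the inside out:
Start with 14.
2 + 1/(14/1) = 2 + 1/14 = 29/14
52 + 1/(29/14) = 52 + 14/29 = 1522/29
1 + 1/(1522/29) = 1 + 29/1522 = 1551/1522
7 + 1/(1551/1522) = 7 + 1522/1551 = 12379/1551

12379/1551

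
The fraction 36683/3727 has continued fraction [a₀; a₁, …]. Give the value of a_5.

36683 ÷ 3727 → quotient 9, remainder 3140
3727 ÷ 3140 → quotient 1, remainder 587
3140 ÷ 587 → quotient 5, remainder 205
587 ÷ 205 → quotient 2, remainder 177
205 ÷ 177 → quotient 1, remainder 28
177 ÷ 28 → quotient 6, remainder 9

6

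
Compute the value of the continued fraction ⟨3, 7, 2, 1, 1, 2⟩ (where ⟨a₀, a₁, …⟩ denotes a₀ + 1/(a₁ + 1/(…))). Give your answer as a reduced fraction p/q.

Start with 2.
1 + 1/(2/1) = 1 + 1/2 = 3/2
1 + 1/(3/2) = 1 + 2/3 = 5/3
2 + 1/(5/3) = 2 + 3/5 = 13/5
7 + 1/(13/5) = 7 + 5/13 = 96/13
3 + 1/(96/13) = 3 + 13/96 = 301/96

301/96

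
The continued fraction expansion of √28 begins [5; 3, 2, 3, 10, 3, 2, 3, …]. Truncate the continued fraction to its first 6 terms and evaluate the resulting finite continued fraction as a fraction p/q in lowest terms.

4048/765

Start with 3.
10 + 1/(3/1) = 10 + 1/3 = 31/3
3 + 1/(31/3) = 3 + 3/31 = 96/31
2 + 1/(96/31) = 2 + 31/96 = 223/96
3 + 1/(223/96) = 3 + 96/223 = 765/223
5 + 1/(765/223) = 5 + 223/765 = 4048/765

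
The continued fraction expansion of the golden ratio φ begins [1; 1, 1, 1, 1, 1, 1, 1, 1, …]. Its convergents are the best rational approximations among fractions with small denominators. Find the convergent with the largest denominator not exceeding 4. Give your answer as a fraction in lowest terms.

5/3

a_0 = 1: 1/1  (≤ bound)
a_1 = 1: 2/1  (≤ bound)
a_2 = 1: 3/2  (≤ bound)
a_3 = 1: 5/3  (≤ bound)
a_4 = 1: 8/5  (> 4, stop)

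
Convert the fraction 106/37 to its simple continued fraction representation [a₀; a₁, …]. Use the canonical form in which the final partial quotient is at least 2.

[2; 1, 6, 2, 2]

106 = 2·37 + 32, so a_0 = 2
37 = 1·32 + 5, so a_1 = 1
32 = 6·5 + 2, so a_2 = 6
5 = 2·2 + 1, so a_3 = 2
2 = 2·1 + 0, so a_4 = 2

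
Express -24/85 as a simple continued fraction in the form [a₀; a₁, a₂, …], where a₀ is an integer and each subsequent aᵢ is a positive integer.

Repeatedly divide and take the remainder:
-24 ÷ 85 → quotient -1, remainder 61
85 ÷ 61 → quotient 1, remainder 24
61 ÷ 24 → quotient 2, remainder 13
24 ÷ 13 → quotient 1, remainder 11
13 ÷ 11 → quotient 1, remainder 2
11 ÷ 2 → quotient 5, remainder 1
2 ÷ 1 → quotient 2, remainder 0

[-1; 1, 2, 1, 1, 5, 2]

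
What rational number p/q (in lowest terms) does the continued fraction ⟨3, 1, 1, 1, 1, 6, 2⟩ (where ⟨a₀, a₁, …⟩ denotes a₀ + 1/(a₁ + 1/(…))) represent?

a_0 = 3: 3/1
a_1 = 1: 4/1
a_2 = 1: 7/2
a_3 = 1: 11/3
a_4 = 1: 18/5
a_5 = 6: 119/33
a_6 = 2: 256/71

256/71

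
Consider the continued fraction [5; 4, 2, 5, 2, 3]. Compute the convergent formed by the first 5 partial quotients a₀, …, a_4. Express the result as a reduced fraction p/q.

559/107

a_0 = 5: 5/1
a_1 = 4: 21/4
a_2 = 2: 47/9
a_3 = 5: 256/49
a_4 = 2: 559/107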